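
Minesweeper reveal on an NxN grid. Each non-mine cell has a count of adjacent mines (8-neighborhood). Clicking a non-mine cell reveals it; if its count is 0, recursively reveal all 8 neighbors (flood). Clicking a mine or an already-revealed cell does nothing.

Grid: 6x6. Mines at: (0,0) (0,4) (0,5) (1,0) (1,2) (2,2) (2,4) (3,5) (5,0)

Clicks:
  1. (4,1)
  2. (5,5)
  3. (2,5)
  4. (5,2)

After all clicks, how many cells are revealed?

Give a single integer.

Click 1 (4,1) count=1: revealed 1 new [(4,1)] -> total=1
Click 2 (5,5) count=0: revealed 13 new [(3,1) (3,2) (3,3) (3,4) (4,2) (4,3) (4,4) (4,5) (5,1) (5,2) (5,3) (5,4) (5,5)] -> total=14
Click 3 (2,5) count=2: revealed 1 new [(2,5)] -> total=15
Click 4 (5,2) count=0: revealed 0 new [(none)] -> total=15

Answer: 15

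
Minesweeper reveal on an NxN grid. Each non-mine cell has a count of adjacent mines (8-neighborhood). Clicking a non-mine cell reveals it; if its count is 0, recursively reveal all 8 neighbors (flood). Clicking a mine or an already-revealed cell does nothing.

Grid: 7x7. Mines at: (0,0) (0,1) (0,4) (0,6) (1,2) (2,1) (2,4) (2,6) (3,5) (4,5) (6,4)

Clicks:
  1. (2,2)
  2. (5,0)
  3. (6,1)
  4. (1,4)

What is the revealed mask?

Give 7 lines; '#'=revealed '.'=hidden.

Answer: .......
....#..
..#....
#####..
#####..
#####..
####...

Derivation:
Click 1 (2,2) count=2: revealed 1 new [(2,2)] -> total=1
Click 2 (5,0) count=0: revealed 19 new [(3,0) (3,1) (3,2) (3,3) (3,4) (4,0) (4,1) (4,2) (4,3) (4,4) (5,0) (5,1) (5,2) (5,3) (5,4) (6,0) (6,1) (6,2) (6,3)] -> total=20
Click 3 (6,1) count=0: revealed 0 new [(none)] -> total=20
Click 4 (1,4) count=2: revealed 1 new [(1,4)] -> total=21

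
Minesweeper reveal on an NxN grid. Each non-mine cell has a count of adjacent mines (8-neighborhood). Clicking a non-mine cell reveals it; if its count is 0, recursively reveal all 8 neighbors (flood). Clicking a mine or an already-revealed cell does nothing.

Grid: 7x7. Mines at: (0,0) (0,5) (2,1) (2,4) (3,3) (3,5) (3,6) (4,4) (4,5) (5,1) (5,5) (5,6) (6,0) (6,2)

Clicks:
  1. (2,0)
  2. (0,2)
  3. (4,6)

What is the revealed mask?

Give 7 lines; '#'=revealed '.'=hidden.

Answer: .####..
.####..
#......
.......
......#
.......
.......

Derivation:
Click 1 (2,0) count=1: revealed 1 new [(2,0)] -> total=1
Click 2 (0,2) count=0: revealed 8 new [(0,1) (0,2) (0,3) (0,4) (1,1) (1,2) (1,3) (1,4)] -> total=9
Click 3 (4,6) count=5: revealed 1 new [(4,6)] -> total=10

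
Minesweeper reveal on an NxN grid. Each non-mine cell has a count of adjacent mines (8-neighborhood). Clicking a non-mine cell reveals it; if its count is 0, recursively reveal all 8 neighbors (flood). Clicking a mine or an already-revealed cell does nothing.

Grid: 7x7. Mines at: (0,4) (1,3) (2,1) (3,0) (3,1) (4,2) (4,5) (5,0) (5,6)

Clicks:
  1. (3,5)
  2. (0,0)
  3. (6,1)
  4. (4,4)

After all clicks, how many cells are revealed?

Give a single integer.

Click 1 (3,5) count=1: revealed 1 new [(3,5)] -> total=1
Click 2 (0,0) count=0: revealed 6 new [(0,0) (0,1) (0,2) (1,0) (1,1) (1,2)] -> total=7
Click 3 (6,1) count=1: revealed 1 new [(6,1)] -> total=8
Click 4 (4,4) count=1: revealed 1 new [(4,4)] -> total=9

Answer: 9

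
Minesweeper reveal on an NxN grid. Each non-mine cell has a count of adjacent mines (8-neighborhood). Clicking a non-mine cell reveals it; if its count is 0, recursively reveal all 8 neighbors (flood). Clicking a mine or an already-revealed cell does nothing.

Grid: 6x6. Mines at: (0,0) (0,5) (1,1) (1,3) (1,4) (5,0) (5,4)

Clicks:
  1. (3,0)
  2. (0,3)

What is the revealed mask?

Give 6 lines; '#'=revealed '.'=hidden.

Click 1 (3,0) count=0: revealed 21 new [(2,0) (2,1) (2,2) (2,3) (2,4) (2,5) (3,0) (3,1) (3,2) (3,3) (3,4) (3,5) (4,0) (4,1) (4,2) (4,3) (4,4) (4,5) (5,1) (5,2) (5,3)] -> total=21
Click 2 (0,3) count=2: revealed 1 new [(0,3)] -> total=22

Answer: ...#..
......
######
######
######
.###..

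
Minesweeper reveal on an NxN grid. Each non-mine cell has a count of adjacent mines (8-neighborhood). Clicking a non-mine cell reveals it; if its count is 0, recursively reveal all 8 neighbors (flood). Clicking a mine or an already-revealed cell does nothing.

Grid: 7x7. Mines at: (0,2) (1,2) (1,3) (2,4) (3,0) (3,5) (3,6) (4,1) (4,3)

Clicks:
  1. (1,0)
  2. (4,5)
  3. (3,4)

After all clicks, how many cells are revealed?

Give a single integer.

Answer: 8

Derivation:
Click 1 (1,0) count=0: revealed 6 new [(0,0) (0,1) (1,0) (1,1) (2,0) (2,1)] -> total=6
Click 2 (4,5) count=2: revealed 1 new [(4,5)] -> total=7
Click 3 (3,4) count=3: revealed 1 new [(3,4)] -> total=8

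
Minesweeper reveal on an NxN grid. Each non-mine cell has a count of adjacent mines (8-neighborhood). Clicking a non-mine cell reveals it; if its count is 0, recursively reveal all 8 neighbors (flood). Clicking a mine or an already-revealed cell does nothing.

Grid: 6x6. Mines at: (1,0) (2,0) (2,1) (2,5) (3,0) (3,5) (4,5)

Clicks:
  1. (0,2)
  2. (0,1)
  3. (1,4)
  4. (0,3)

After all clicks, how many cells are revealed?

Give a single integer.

Answer: 27

Derivation:
Click 1 (0,2) count=0: revealed 27 new [(0,1) (0,2) (0,3) (0,4) (0,5) (1,1) (1,2) (1,3) (1,4) (1,5) (2,2) (2,3) (2,4) (3,1) (3,2) (3,3) (3,4) (4,0) (4,1) (4,2) (4,3) (4,4) (5,0) (5,1) (5,2) (5,3) (5,4)] -> total=27
Click 2 (0,1) count=1: revealed 0 new [(none)] -> total=27
Click 3 (1,4) count=1: revealed 0 new [(none)] -> total=27
Click 4 (0,3) count=0: revealed 0 new [(none)] -> total=27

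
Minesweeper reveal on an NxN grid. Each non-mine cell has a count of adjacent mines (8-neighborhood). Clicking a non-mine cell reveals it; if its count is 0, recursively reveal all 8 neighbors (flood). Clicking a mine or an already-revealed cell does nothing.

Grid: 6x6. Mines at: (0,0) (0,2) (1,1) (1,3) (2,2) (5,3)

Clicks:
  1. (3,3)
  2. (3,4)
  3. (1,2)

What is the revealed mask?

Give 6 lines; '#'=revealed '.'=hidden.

Answer: ....##
..#.##
...###
...###
...###
....##

Derivation:
Click 1 (3,3) count=1: revealed 1 new [(3,3)] -> total=1
Click 2 (3,4) count=0: revealed 14 new [(0,4) (0,5) (1,4) (1,5) (2,3) (2,4) (2,5) (3,4) (3,5) (4,3) (4,4) (4,5) (5,4) (5,5)] -> total=15
Click 3 (1,2) count=4: revealed 1 new [(1,2)] -> total=16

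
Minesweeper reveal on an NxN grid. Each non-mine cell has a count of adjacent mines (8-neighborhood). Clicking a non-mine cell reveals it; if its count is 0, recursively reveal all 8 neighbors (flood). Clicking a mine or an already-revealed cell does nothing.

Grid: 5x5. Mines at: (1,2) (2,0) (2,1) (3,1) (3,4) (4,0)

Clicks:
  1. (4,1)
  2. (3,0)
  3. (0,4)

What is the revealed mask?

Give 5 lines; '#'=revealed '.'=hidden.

Answer: ...##
...##
...##
#....
.#...

Derivation:
Click 1 (4,1) count=2: revealed 1 new [(4,1)] -> total=1
Click 2 (3,0) count=4: revealed 1 new [(3,0)] -> total=2
Click 3 (0,4) count=0: revealed 6 new [(0,3) (0,4) (1,3) (1,4) (2,3) (2,4)] -> total=8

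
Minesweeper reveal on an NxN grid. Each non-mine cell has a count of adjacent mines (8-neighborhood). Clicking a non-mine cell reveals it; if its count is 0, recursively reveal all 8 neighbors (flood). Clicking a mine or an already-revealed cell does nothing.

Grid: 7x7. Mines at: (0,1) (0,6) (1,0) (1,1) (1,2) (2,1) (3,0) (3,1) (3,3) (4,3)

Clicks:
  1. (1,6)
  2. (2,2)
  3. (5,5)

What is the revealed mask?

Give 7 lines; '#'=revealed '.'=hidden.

Answer: ...###.
...####
..#####
....###
###.###
#######
#######

Derivation:
Click 1 (1,6) count=1: revealed 1 new [(1,6)] -> total=1
Click 2 (2,2) count=5: revealed 1 new [(2,2)] -> total=2
Click 3 (5,5) count=0: revealed 33 new [(0,3) (0,4) (0,5) (1,3) (1,4) (1,5) (2,3) (2,4) (2,5) (2,6) (3,4) (3,5) (3,6) (4,0) (4,1) (4,2) (4,4) (4,5) (4,6) (5,0) (5,1) (5,2) (5,3) (5,4) (5,5) (5,6) (6,0) (6,1) (6,2) (6,3) (6,4) (6,5) (6,6)] -> total=35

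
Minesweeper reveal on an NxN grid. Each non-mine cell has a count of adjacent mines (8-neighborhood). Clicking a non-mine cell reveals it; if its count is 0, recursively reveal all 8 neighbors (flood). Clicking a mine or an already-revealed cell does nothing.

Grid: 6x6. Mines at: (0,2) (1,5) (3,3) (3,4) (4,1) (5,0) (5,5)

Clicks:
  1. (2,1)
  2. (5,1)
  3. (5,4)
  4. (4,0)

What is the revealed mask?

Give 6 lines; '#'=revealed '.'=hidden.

Answer: ##....
###...
###...
###...
#.....
.#..#.

Derivation:
Click 1 (2,1) count=0: revealed 11 new [(0,0) (0,1) (1,0) (1,1) (1,2) (2,0) (2,1) (2,2) (3,0) (3,1) (3,2)] -> total=11
Click 2 (5,1) count=2: revealed 1 new [(5,1)] -> total=12
Click 3 (5,4) count=1: revealed 1 new [(5,4)] -> total=13
Click 4 (4,0) count=2: revealed 1 new [(4,0)] -> total=14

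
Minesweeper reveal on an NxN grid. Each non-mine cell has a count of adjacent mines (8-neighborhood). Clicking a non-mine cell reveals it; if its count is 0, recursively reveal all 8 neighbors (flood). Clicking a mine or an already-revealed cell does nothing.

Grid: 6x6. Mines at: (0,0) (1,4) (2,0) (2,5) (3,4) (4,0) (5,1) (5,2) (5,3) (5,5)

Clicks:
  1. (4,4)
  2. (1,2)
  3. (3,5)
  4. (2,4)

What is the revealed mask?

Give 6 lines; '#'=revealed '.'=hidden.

Answer: .###..
.###..
.####.
.###.#
.####.
......

Derivation:
Click 1 (4,4) count=3: revealed 1 new [(4,4)] -> total=1
Click 2 (1,2) count=0: revealed 15 new [(0,1) (0,2) (0,3) (1,1) (1,2) (1,3) (2,1) (2,2) (2,3) (3,1) (3,2) (3,3) (4,1) (4,2) (4,3)] -> total=16
Click 3 (3,5) count=2: revealed 1 new [(3,5)] -> total=17
Click 4 (2,4) count=3: revealed 1 new [(2,4)] -> total=18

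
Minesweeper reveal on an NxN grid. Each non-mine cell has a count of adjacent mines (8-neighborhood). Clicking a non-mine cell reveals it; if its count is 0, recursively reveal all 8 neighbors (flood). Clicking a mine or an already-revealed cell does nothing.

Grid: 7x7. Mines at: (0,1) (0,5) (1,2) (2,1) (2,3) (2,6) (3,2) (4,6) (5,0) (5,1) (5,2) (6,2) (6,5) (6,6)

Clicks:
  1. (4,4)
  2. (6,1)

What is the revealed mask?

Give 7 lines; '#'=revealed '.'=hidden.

Answer: .......
.......
.......
...###.
...###.
...###.
.#.....

Derivation:
Click 1 (4,4) count=0: revealed 9 new [(3,3) (3,4) (3,5) (4,3) (4,4) (4,5) (5,3) (5,4) (5,5)] -> total=9
Click 2 (6,1) count=4: revealed 1 new [(6,1)] -> total=10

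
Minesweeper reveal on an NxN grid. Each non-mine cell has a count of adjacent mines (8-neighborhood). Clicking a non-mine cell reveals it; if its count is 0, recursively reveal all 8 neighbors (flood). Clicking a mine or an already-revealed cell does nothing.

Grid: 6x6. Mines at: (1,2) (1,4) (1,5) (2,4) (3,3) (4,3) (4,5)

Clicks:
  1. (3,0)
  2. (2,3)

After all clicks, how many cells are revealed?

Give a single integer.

Click 1 (3,0) count=0: revealed 16 new [(0,0) (0,1) (1,0) (1,1) (2,0) (2,1) (2,2) (3,0) (3,1) (3,2) (4,0) (4,1) (4,2) (5,0) (5,1) (5,2)] -> total=16
Click 2 (2,3) count=4: revealed 1 new [(2,3)] -> total=17

Answer: 17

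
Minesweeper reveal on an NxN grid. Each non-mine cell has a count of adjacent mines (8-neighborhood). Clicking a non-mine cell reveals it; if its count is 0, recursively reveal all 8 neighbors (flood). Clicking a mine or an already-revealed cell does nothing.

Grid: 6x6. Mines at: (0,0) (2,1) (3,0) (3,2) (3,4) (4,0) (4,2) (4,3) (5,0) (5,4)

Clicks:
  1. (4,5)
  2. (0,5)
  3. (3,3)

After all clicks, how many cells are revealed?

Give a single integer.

Answer: 16

Derivation:
Click 1 (4,5) count=2: revealed 1 new [(4,5)] -> total=1
Click 2 (0,5) count=0: revealed 14 new [(0,1) (0,2) (0,3) (0,4) (0,5) (1,1) (1,2) (1,3) (1,4) (1,5) (2,2) (2,3) (2,4) (2,5)] -> total=15
Click 3 (3,3) count=4: revealed 1 new [(3,3)] -> total=16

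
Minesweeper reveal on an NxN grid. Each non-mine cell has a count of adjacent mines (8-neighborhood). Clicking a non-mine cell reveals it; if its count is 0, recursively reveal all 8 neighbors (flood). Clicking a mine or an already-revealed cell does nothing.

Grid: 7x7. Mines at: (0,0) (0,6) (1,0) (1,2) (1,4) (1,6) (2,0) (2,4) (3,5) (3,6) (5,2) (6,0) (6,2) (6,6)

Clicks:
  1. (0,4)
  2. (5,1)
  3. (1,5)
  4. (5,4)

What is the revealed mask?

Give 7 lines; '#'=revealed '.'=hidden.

Answer: ....#..
.....#.
.......
.......
...###.
.#.###.
...###.

Derivation:
Click 1 (0,4) count=1: revealed 1 new [(0,4)] -> total=1
Click 2 (5,1) count=3: revealed 1 new [(5,1)] -> total=2
Click 3 (1,5) count=4: revealed 1 new [(1,5)] -> total=3
Click 4 (5,4) count=0: revealed 9 new [(4,3) (4,4) (4,5) (5,3) (5,4) (5,5) (6,3) (6,4) (6,5)] -> total=12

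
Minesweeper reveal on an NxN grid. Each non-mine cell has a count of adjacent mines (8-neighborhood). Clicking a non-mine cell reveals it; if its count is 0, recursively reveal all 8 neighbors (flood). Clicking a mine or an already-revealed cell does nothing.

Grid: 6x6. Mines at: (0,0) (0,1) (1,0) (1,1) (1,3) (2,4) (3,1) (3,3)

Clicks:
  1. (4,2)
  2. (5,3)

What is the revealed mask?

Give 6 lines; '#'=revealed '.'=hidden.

Click 1 (4,2) count=2: revealed 1 new [(4,2)] -> total=1
Click 2 (5,3) count=0: revealed 13 new [(3,4) (3,5) (4,0) (4,1) (4,3) (4,4) (4,5) (5,0) (5,1) (5,2) (5,3) (5,4) (5,5)] -> total=14

Answer: ......
......
......
....##
######
######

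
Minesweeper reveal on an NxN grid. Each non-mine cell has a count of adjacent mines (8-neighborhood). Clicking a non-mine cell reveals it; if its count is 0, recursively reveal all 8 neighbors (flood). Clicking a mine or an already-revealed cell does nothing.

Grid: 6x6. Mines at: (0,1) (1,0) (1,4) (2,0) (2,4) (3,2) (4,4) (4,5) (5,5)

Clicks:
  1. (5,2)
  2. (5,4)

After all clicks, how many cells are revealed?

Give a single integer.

Click 1 (5,2) count=0: revealed 10 new [(3,0) (3,1) (4,0) (4,1) (4,2) (4,3) (5,0) (5,1) (5,2) (5,3)] -> total=10
Click 2 (5,4) count=3: revealed 1 new [(5,4)] -> total=11

Answer: 11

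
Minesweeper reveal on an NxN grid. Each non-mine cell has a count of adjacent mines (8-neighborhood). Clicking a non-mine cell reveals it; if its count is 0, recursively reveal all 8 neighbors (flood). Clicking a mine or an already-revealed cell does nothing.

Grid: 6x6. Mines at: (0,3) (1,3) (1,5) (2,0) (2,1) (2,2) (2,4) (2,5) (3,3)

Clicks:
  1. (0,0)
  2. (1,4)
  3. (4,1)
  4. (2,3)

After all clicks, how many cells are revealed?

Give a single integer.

Answer: 25

Derivation:
Click 1 (0,0) count=0: revealed 6 new [(0,0) (0,1) (0,2) (1,0) (1,1) (1,2)] -> total=6
Click 2 (1,4) count=5: revealed 1 new [(1,4)] -> total=7
Click 3 (4,1) count=0: revealed 17 new [(3,0) (3,1) (3,2) (3,4) (3,5) (4,0) (4,1) (4,2) (4,3) (4,4) (4,5) (5,0) (5,1) (5,2) (5,3) (5,4) (5,5)] -> total=24
Click 4 (2,3) count=4: revealed 1 new [(2,3)] -> total=25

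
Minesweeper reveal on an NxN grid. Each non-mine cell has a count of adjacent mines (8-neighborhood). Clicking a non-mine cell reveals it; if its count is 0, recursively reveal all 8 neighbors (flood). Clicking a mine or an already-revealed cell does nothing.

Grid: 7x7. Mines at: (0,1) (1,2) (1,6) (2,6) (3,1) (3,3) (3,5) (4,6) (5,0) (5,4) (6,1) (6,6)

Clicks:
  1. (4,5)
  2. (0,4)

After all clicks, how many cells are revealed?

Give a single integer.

Click 1 (4,5) count=3: revealed 1 new [(4,5)] -> total=1
Click 2 (0,4) count=0: revealed 9 new [(0,3) (0,4) (0,5) (1,3) (1,4) (1,5) (2,3) (2,4) (2,5)] -> total=10

Answer: 10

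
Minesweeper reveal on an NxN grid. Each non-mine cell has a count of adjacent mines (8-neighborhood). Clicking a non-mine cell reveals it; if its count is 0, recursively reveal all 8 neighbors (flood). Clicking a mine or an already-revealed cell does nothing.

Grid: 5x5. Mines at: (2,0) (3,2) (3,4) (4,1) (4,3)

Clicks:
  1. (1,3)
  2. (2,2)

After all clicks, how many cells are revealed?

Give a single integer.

Answer: 14

Derivation:
Click 1 (1,3) count=0: revealed 14 new [(0,0) (0,1) (0,2) (0,3) (0,4) (1,0) (1,1) (1,2) (1,3) (1,4) (2,1) (2,2) (2,3) (2,4)] -> total=14
Click 2 (2,2) count=1: revealed 0 new [(none)] -> total=14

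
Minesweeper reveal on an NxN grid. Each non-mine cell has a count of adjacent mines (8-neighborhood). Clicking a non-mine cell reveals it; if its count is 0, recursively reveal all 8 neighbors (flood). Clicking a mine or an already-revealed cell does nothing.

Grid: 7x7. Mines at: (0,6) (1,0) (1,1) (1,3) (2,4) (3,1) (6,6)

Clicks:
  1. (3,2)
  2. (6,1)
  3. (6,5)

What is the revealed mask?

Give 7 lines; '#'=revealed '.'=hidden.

Answer: .......
.....##
.....##
..#####
#######
#######
######.

Derivation:
Click 1 (3,2) count=1: revealed 1 new [(3,2)] -> total=1
Click 2 (6,1) count=0: revealed 28 new [(1,5) (1,6) (2,5) (2,6) (3,3) (3,4) (3,5) (3,6) (4,0) (4,1) (4,2) (4,3) (4,4) (4,5) (4,6) (5,0) (5,1) (5,2) (5,3) (5,4) (5,5) (5,6) (6,0) (6,1) (6,2) (6,3) (6,4) (6,5)] -> total=29
Click 3 (6,5) count=1: revealed 0 new [(none)] -> total=29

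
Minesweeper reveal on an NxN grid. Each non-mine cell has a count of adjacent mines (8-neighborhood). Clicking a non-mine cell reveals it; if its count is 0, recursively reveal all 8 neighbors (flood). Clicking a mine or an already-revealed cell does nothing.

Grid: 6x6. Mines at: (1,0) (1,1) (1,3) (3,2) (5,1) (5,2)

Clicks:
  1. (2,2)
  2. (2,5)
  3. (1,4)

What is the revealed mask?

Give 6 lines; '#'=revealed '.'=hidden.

Click 1 (2,2) count=3: revealed 1 new [(2,2)] -> total=1
Click 2 (2,5) count=0: revealed 16 new [(0,4) (0,5) (1,4) (1,5) (2,3) (2,4) (2,5) (3,3) (3,4) (3,5) (4,3) (4,4) (4,5) (5,3) (5,4) (5,5)] -> total=17
Click 3 (1,4) count=1: revealed 0 new [(none)] -> total=17

Answer: ....##
....##
..####
...###
...###
...###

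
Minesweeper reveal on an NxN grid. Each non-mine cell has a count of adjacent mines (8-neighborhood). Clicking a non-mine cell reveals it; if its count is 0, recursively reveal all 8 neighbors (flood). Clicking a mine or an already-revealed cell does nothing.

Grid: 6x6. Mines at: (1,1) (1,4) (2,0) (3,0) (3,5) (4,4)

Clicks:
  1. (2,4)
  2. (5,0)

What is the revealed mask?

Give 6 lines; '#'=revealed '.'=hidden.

Click 1 (2,4) count=2: revealed 1 new [(2,4)] -> total=1
Click 2 (5,0) count=0: revealed 14 new [(2,1) (2,2) (2,3) (3,1) (3,2) (3,3) (4,0) (4,1) (4,2) (4,3) (5,0) (5,1) (5,2) (5,3)] -> total=15

Answer: ......
......
.####.
.###..
####..
####..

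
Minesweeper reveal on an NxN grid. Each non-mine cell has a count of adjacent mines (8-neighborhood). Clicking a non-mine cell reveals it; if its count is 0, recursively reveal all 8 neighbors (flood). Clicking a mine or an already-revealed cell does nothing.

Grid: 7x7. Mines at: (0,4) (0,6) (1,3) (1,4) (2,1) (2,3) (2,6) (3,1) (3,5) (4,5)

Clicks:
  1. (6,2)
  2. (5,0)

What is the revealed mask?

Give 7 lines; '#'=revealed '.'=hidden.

Click 1 (6,2) count=0: revealed 22 new [(3,2) (3,3) (3,4) (4,0) (4,1) (4,2) (4,3) (4,4) (5,0) (5,1) (5,2) (5,3) (5,4) (5,5) (5,6) (6,0) (6,1) (6,2) (6,3) (6,4) (6,5) (6,6)] -> total=22
Click 2 (5,0) count=0: revealed 0 new [(none)] -> total=22

Answer: .......
.......
.......
..###..
#####..
#######
#######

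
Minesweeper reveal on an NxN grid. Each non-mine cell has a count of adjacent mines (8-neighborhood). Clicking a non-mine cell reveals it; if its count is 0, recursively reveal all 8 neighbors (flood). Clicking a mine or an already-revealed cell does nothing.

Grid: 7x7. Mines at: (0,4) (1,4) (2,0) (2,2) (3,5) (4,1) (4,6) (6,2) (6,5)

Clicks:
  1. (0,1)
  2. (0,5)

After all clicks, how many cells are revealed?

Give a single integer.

Answer: 9

Derivation:
Click 1 (0,1) count=0: revealed 8 new [(0,0) (0,1) (0,2) (0,3) (1,0) (1,1) (1,2) (1,3)] -> total=8
Click 2 (0,5) count=2: revealed 1 new [(0,5)] -> total=9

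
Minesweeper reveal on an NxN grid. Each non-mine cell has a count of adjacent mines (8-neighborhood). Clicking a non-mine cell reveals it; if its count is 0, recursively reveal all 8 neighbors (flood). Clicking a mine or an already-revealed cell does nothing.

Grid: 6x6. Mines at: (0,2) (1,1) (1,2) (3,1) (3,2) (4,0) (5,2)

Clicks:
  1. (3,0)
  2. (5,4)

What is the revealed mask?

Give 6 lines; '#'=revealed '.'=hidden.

Answer: ...###
...###
...###
#..###
...###
...###

Derivation:
Click 1 (3,0) count=2: revealed 1 new [(3,0)] -> total=1
Click 2 (5,4) count=0: revealed 18 new [(0,3) (0,4) (0,5) (1,3) (1,4) (1,5) (2,3) (2,4) (2,5) (3,3) (3,4) (3,5) (4,3) (4,4) (4,5) (5,3) (5,4) (5,5)] -> total=19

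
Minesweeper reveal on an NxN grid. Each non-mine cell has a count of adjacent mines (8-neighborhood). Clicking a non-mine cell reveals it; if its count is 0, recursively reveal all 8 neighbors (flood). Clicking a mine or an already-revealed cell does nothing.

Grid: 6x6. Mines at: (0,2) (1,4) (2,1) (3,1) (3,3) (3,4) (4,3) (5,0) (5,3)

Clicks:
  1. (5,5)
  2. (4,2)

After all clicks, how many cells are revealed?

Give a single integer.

Answer: 5

Derivation:
Click 1 (5,5) count=0: revealed 4 new [(4,4) (4,5) (5,4) (5,5)] -> total=4
Click 2 (4,2) count=4: revealed 1 new [(4,2)] -> total=5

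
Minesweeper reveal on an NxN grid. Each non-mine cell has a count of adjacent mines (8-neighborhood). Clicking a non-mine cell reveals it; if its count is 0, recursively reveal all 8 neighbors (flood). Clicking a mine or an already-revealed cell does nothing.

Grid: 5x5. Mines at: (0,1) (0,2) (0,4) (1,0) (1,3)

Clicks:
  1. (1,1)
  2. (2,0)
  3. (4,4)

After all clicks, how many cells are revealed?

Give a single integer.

Answer: 16

Derivation:
Click 1 (1,1) count=3: revealed 1 new [(1,1)] -> total=1
Click 2 (2,0) count=1: revealed 1 new [(2,0)] -> total=2
Click 3 (4,4) count=0: revealed 14 new [(2,1) (2,2) (2,3) (2,4) (3,0) (3,1) (3,2) (3,3) (3,4) (4,0) (4,1) (4,2) (4,3) (4,4)] -> total=16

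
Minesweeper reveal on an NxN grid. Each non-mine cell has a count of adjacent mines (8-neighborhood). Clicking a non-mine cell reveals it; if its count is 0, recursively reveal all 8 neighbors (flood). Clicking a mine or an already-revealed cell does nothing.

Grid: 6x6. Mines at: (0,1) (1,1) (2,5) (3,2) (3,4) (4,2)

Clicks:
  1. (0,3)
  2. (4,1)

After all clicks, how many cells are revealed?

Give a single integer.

Click 1 (0,3) count=0: revealed 11 new [(0,2) (0,3) (0,4) (0,5) (1,2) (1,3) (1,4) (1,5) (2,2) (2,3) (2,4)] -> total=11
Click 2 (4,1) count=2: revealed 1 new [(4,1)] -> total=12

Answer: 12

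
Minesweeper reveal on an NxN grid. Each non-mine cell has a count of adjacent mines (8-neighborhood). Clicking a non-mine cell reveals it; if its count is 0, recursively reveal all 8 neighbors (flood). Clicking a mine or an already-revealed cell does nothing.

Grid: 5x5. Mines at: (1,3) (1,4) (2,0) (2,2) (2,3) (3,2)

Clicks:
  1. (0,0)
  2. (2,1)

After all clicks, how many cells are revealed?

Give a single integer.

Click 1 (0,0) count=0: revealed 6 new [(0,0) (0,1) (0,2) (1,0) (1,1) (1,2)] -> total=6
Click 2 (2,1) count=3: revealed 1 new [(2,1)] -> total=7

Answer: 7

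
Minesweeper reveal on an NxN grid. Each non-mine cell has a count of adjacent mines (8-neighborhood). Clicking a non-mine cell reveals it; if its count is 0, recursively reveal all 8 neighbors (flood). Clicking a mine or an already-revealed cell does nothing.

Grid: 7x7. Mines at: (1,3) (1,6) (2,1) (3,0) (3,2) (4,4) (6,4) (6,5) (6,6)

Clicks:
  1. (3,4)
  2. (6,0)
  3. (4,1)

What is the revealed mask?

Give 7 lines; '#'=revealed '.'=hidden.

Click 1 (3,4) count=1: revealed 1 new [(3,4)] -> total=1
Click 2 (6,0) count=0: revealed 12 new [(4,0) (4,1) (4,2) (4,3) (5,0) (5,1) (5,2) (5,3) (6,0) (6,1) (6,2) (6,3)] -> total=13
Click 3 (4,1) count=2: revealed 0 new [(none)] -> total=13

Answer: .......
.......
.......
....#..
####...
####...
####...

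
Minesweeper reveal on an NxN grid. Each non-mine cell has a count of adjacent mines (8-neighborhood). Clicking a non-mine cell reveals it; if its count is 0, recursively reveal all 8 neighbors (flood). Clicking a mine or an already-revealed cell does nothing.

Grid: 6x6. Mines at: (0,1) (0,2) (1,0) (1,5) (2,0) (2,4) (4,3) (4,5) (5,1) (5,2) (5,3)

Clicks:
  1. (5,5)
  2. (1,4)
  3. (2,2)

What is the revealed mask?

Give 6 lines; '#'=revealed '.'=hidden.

Click 1 (5,5) count=1: revealed 1 new [(5,5)] -> total=1
Click 2 (1,4) count=2: revealed 1 new [(1,4)] -> total=2
Click 3 (2,2) count=0: revealed 9 new [(1,1) (1,2) (1,3) (2,1) (2,2) (2,3) (3,1) (3,2) (3,3)] -> total=11

Answer: ......
.####.
.###..
.###..
......
.....#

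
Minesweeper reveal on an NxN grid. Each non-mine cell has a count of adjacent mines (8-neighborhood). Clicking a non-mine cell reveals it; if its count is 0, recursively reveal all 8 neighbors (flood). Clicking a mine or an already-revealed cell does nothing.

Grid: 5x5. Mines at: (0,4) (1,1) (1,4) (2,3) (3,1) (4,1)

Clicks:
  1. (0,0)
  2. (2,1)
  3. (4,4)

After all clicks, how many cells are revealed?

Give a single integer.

Click 1 (0,0) count=1: revealed 1 new [(0,0)] -> total=1
Click 2 (2,1) count=2: revealed 1 new [(2,1)] -> total=2
Click 3 (4,4) count=0: revealed 6 new [(3,2) (3,3) (3,4) (4,2) (4,3) (4,4)] -> total=8

Answer: 8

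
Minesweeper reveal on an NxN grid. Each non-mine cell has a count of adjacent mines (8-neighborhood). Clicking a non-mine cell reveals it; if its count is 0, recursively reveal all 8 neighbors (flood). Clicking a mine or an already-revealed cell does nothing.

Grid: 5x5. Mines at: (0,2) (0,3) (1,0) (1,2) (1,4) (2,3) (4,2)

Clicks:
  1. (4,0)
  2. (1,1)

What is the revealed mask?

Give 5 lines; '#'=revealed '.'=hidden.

Click 1 (4,0) count=0: revealed 6 new [(2,0) (2,1) (3,0) (3,1) (4,0) (4,1)] -> total=6
Click 2 (1,1) count=3: revealed 1 new [(1,1)] -> total=7

Answer: .....
.#...
##...
##...
##...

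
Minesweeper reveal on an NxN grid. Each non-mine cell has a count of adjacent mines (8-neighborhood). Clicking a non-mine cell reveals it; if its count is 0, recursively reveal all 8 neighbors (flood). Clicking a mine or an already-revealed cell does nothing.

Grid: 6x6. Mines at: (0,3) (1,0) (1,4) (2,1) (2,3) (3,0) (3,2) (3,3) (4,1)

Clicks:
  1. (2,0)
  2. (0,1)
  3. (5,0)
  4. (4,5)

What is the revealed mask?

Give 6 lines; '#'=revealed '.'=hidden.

Answer: .#....
......
#...##
....##
..####
#.####

Derivation:
Click 1 (2,0) count=3: revealed 1 new [(2,0)] -> total=1
Click 2 (0,1) count=1: revealed 1 new [(0,1)] -> total=2
Click 3 (5,0) count=1: revealed 1 new [(5,0)] -> total=3
Click 4 (4,5) count=0: revealed 12 new [(2,4) (2,5) (3,4) (3,5) (4,2) (4,3) (4,4) (4,5) (5,2) (5,3) (5,4) (5,5)] -> total=15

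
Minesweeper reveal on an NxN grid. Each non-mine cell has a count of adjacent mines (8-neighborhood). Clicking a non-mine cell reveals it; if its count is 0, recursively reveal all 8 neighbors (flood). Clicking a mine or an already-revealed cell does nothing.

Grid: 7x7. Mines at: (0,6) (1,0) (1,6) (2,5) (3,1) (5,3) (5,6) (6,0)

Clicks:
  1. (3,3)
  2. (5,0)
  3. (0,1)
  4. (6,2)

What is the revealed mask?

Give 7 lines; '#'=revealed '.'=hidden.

Answer: .#####.
.#####.
.####..
..###..
..###..
#......
..#....

Derivation:
Click 1 (3,3) count=0: revealed 20 new [(0,1) (0,2) (0,3) (0,4) (0,5) (1,1) (1,2) (1,3) (1,4) (1,5) (2,1) (2,2) (2,3) (2,4) (3,2) (3,3) (3,4) (4,2) (4,3) (4,4)] -> total=20
Click 2 (5,0) count=1: revealed 1 new [(5,0)] -> total=21
Click 3 (0,1) count=1: revealed 0 new [(none)] -> total=21
Click 4 (6,2) count=1: revealed 1 new [(6,2)] -> total=22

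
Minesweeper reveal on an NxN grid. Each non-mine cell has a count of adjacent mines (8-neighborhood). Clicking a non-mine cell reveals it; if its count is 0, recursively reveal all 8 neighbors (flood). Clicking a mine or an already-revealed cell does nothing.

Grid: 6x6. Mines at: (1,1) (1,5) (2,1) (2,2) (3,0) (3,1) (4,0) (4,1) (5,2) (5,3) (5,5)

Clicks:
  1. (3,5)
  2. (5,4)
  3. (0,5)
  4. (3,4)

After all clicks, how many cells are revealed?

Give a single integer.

Answer: 11

Derivation:
Click 1 (3,5) count=0: revealed 9 new [(2,3) (2,4) (2,5) (3,3) (3,4) (3,5) (4,3) (4,4) (4,5)] -> total=9
Click 2 (5,4) count=2: revealed 1 new [(5,4)] -> total=10
Click 3 (0,5) count=1: revealed 1 new [(0,5)] -> total=11
Click 4 (3,4) count=0: revealed 0 new [(none)] -> total=11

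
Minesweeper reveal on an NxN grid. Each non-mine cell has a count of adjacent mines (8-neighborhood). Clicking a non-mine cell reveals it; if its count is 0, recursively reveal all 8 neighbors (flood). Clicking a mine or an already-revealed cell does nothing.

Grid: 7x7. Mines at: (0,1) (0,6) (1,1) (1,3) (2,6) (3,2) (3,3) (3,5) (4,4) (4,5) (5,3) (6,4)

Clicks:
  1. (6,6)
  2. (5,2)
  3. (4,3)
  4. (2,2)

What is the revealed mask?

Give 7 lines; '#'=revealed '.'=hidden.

Click 1 (6,6) count=0: revealed 4 new [(5,5) (5,6) (6,5) (6,6)] -> total=4
Click 2 (5,2) count=1: revealed 1 new [(5,2)] -> total=5
Click 3 (4,3) count=4: revealed 1 new [(4,3)] -> total=6
Click 4 (2,2) count=4: revealed 1 new [(2,2)] -> total=7

Answer: .......
.......
..#....
.......
...#...
..#..##
.....##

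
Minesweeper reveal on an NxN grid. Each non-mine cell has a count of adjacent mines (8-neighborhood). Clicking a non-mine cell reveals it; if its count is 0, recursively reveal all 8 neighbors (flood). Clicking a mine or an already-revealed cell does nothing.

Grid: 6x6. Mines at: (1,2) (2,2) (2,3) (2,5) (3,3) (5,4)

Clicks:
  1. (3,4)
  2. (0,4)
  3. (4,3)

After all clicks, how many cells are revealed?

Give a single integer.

Click 1 (3,4) count=3: revealed 1 new [(3,4)] -> total=1
Click 2 (0,4) count=0: revealed 6 new [(0,3) (0,4) (0,5) (1,3) (1,4) (1,5)] -> total=7
Click 3 (4,3) count=2: revealed 1 new [(4,3)] -> total=8

Answer: 8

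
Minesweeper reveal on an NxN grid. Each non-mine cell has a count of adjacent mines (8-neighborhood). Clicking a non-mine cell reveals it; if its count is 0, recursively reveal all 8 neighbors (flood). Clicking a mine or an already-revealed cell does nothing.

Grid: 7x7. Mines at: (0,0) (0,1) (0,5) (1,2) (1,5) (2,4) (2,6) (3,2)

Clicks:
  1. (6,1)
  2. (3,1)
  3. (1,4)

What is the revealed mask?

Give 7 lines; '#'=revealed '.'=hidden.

Answer: .......
##..#..
##.....
##.####
#######
#######
#######

Derivation:
Click 1 (6,1) count=0: revealed 31 new [(1,0) (1,1) (2,0) (2,1) (3,0) (3,1) (3,3) (3,4) (3,5) (3,6) (4,0) (4,1) (4,2) (4,3) (4,4) (4,5) (4,6) (5,0) (5,1) (5,2) (5,3) (5,4) (5,5) (5,6) (6,0) (6,1) (6,2) (6,3) (6,4) (6,5) (6,6)] -> total=31
Click 2 (3,1) count=1: revealed 0 new [(none)] -> total=31
Click 3 (1,4) count=3: revealed 1 new [(1,4)] -> total=32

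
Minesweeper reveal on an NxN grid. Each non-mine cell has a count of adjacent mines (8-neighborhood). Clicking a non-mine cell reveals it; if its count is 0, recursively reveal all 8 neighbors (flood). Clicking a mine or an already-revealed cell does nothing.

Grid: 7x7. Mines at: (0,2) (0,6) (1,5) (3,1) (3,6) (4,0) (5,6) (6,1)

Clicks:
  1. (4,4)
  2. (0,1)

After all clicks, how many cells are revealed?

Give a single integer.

Answer: 24

Derivation:
Click 1 (4,4) count=0: revealed 23 new [(1,2) (1,3) (1,4) (2,2) (2,3) (2,4) (2,5) (3,2) (3,3) (3,4) (3,5) (4,2) (4,3) (4,4) (4,5) (5,2) (5,3) (5,4) (5,5) (6,2) (6,3) (6,4) (6,5)] -> total=23
Click 2 (0,1) count=1: revealed 1 new [(0,1)] -> total=24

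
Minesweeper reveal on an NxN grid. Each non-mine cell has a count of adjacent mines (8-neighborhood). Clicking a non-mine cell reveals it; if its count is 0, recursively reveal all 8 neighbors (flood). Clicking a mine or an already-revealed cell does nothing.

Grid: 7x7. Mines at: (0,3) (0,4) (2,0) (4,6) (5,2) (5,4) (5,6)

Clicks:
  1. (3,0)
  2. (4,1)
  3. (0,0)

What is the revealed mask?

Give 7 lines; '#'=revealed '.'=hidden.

Click 1 (3,0) count=1: revealed 1 new [(3,0)] -> total=1
Click 2 (4,1) count=1: revealed 1 new [(4,1)] -> total=2
Click 3 (0,0) count=0: revealed 6 new [(0,0) (0,1) (0,2) (1,0) (1,1) (1,2)] -> total=8

Answer: ###....
###....
.......
#......
.#.....
.......
.......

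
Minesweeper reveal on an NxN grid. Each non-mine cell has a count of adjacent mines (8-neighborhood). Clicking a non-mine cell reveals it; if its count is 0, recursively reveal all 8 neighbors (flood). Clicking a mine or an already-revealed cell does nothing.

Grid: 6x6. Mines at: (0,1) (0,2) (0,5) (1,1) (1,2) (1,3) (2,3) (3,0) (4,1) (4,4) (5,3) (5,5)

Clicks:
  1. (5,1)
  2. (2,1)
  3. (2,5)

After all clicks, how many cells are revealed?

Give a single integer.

Answer: 8

Derivation:
Click 1 (5,1) count=1: revealed 1 new [(5,1)] -> total=1
Click 2 (2,1) count=3: revealed 1 new [(2,1)] -> total=2
Click 3 (2,5) count=0: revealed 6 new [(1,4) (1,5) (2,4) (2,5) (3,4) (3,5)] -> total=8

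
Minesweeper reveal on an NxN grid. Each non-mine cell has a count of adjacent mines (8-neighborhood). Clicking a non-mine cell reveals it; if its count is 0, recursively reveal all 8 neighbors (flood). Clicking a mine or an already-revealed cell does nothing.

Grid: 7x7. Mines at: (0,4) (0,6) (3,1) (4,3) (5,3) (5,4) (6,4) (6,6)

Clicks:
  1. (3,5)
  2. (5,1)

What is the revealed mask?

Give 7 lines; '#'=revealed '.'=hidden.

Click 1 (3,5) count=0: revealed 28 new [(0,0) (0,1) (0,2) (0,3) (1,0) (1,1) (1,2) (1,3) (1,4) (1,5) (1,6) (2,0) (2,1) (2,2) (2,3) (2,4) (2,5) (2,6) (3,2) (3,3) (3,4) (3,5) (3,6) (4,4) (4,5) (4,6) (5,5) (5,6)] -> total=28
Click 2 (5,1) count=0: revealed 9 new [(4,0) (4,1) (4,2) (5,0) (5,1) (5,2) (6,0) (6,1) (6,2)] -> total=37

Answer: ####...
#######
#######
..#####
###.###
###..##
###....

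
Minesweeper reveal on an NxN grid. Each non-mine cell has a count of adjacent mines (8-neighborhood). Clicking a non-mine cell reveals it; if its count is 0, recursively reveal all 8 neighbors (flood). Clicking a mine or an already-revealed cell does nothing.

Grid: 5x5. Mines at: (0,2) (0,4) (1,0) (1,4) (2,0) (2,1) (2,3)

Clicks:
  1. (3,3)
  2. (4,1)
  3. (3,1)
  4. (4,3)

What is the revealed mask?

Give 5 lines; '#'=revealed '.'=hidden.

Click 1 (3,3) count=1: revealed 1 new [(3,3)] -> total=1
Click 2 (4,1) count=0: revealed 9 new [(3,0) (3,1) (3,2) (3,4) (4,0) (4,1) (4,2) (4,3) (4,4)] -> total=10
Click 3 (3,1) count=2: revealed 0 new [(none)] -> total=10
Click 4 (4,3) count=0: revealed 0 new [(none)] -> total=10

Answer: .....
.....
.....
#####
#####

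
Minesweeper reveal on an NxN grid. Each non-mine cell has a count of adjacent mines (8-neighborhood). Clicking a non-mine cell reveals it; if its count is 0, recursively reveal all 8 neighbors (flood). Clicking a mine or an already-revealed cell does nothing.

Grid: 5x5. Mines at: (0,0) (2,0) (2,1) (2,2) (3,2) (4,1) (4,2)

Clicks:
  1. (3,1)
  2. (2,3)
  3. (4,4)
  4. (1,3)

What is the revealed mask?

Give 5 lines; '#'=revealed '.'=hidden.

Click 1 (3,1) count=6: revealed 1 new [(3,1)] -> total=1
Click 2 (2,3) count=2: revealed 1 new [(2,3)] -> total=2
Click 3 (4,4) count=0: revealed 13 new [(0,1) (0,2) (0,3) (0,4) (1,1) (1,2) (1,3) (1,4) (2,4) (3,3) (3,4) (4,3) (4,4)] -> total=15
Click 4 (1,3) count=1: revealed 0 new [(none)] -> total=15

Answer: .####
.####
...##
.#.##
...##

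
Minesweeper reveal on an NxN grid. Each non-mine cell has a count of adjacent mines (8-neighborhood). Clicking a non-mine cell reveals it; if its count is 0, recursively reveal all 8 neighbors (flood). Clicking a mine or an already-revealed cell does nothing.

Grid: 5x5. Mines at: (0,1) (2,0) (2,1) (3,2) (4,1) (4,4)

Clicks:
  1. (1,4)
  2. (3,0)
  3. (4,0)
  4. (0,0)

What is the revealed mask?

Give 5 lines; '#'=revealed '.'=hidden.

Click 1 (1,4) count=0: revealed 11 new [(0,2) (0,3) (0,4) (1,2) (1,3) (1,4) (2,2) (2,3) (2,4) (3,3) (3,4)] -> total=11
Click 2 (3,0) count=3: revealed 1 new [(3,0)] -> total=12
Click 3 (4,0) count=1: revealed 1 new [(4,0)] -> total=13
Click 4 (0,0) count=1: revealed 1 new [(0,0)] -> total=14

Answer: #.###
..###
..###
#..##
#....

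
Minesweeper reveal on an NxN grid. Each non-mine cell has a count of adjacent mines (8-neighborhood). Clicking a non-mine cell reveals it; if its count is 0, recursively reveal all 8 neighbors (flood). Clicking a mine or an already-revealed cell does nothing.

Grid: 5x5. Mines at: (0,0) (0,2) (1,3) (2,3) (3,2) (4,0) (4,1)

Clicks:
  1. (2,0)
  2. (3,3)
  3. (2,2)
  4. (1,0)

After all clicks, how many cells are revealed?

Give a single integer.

Click 1 (2,0) count=0: revealed 6 new [(1,0) (1,1) (2,0) (2,1) (3,0) (3,1)] -> total=6
Click 2 (3,3) count=2: revealed 1 new [(3,3)] -> total=7
Click 3 (2,2) count=3: revealed 1 new [(2,2)] -> total=8
Click 4 (1,0) count=1: revealed 0 new [(none)] -> total=8

Answer: 8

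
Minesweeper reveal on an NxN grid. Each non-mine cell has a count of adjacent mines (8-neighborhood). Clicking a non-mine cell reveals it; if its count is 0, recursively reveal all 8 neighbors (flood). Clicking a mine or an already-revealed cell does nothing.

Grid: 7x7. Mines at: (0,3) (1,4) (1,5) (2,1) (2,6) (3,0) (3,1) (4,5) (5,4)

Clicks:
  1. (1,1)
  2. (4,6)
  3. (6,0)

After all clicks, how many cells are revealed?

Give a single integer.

Answer: 14

Derivation:
Click 1 (1,1) count=1: revealed 1 new [(1,1)] -> total=1
Click 2 (4,6) count=1: revealed 1 new [(4,6)] -> total=2
Click 3 (6,0) count=0: revealed 12 new [(4,0) (4,1) (4,2) (4,3) (5,0) (5,1) (5,2) (5,3) (6,0) (6,1) (6,2) (6,3)] -> total=14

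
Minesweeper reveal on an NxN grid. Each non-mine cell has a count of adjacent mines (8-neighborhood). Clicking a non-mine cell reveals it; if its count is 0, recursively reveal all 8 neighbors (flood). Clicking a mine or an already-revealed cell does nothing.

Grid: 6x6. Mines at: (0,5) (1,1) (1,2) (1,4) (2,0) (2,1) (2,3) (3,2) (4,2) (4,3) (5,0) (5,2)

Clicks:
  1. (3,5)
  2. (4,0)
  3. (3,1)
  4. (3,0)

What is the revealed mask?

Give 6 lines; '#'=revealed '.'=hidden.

Answer: ......
......
....##
##..##
#...##
....##

Derivation:
Click 1 (3,5) count=0: revealed 8 new [(2,4) (2,5) (3,4) (3,5) (4,4) (4,5) (5,4) (5,5)] -> total=8
Click 2 (4,0) count=1: revealed 1 new [(4,0)] -> total=9
Click 3 (3,1) count=4: revealed 1 new [(3,1)] -> total=10
Click 4 (3,0) count=2: revealed 1 new [(3,0)] -> total=11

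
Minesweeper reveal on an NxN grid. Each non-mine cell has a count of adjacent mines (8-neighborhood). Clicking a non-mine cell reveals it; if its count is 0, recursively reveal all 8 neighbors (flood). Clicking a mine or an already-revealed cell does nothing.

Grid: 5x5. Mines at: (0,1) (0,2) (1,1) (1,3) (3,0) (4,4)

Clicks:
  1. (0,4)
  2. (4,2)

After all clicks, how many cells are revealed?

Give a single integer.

Answer: 10

Derivation:
Click 1 (0,4) count=1: revealed 1 new [(0,4)] -> total=1
Click 2 (4,2) count=0: revealed 9 new [(2,1) (2,2) (2,3) (3,1) (3,2) (3,3) (4,1) (4,2) (4,3)] -> total=10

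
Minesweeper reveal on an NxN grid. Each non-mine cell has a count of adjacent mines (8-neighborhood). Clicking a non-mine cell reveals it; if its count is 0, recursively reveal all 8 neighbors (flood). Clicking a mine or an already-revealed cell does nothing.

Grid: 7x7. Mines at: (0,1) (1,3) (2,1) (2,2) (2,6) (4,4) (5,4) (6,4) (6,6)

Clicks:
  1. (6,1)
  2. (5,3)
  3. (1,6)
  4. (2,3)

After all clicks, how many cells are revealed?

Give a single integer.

Answer: 18

Derivation:
Click 1 (6,1) count=0: revealed 16 new [(3,0) (3,1) (3,2) (3,3) (4,0) (4,1) (4,2) (4,3) (5,0) (5,1) (5,2) (5,3) (6,0) (6,1) (6,2) (6,3)] -> total=16
Click 2 (5,3) count=3: revealed 0 new [(none)] -> total=16
Click 3 (1,6) count=1: revealed 1 new [(1,6)] -> total=17
Click 4 (2,3) count=2: revealed 1 new [(2,3)] -> total=18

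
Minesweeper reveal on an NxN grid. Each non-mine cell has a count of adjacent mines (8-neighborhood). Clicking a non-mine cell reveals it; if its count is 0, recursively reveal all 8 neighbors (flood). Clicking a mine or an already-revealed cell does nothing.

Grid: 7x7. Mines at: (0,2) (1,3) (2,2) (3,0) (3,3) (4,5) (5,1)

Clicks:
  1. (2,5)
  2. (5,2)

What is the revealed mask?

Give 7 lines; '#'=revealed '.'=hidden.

Click 1 (2,5) count=0: revealed 12 new [(0,4) (0,5) (0,6) (1,4) (1,5) (1,6) (2,4) (2,5) (2,6) (3,4) (3,5) (3,6)] -> total=12
Click 2 (5,2) count=1: revealed 1 new [(5,2)] -> total=13

Answer: ....###
....###
....###
....###
.......
..#....
.......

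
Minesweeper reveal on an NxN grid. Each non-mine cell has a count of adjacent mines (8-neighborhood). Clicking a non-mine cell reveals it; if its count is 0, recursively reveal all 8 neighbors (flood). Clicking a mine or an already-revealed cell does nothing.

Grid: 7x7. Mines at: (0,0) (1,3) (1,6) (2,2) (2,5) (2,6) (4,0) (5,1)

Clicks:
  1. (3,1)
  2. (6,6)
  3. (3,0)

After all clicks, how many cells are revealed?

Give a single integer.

Answer: 22

Derivation:
Click 1 (3,1) count=2: revealed 1 new [(3,1)] -> total=1
Click 2 (6,6) count=0: revealed 20 new [(3,2) (3,3) (3,4) (3,5) (3,6) (4,2) (4,3) (4,4) (4,5) (4,6) (5,2) (5,3) (5,4) (5,5) (5,6) (6,2) (6,3) (6,4) (6,5) (6,6)] -> total=21
Click 3 (3,0) count=1: revealed 1 new [(3,0)] -> total=22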